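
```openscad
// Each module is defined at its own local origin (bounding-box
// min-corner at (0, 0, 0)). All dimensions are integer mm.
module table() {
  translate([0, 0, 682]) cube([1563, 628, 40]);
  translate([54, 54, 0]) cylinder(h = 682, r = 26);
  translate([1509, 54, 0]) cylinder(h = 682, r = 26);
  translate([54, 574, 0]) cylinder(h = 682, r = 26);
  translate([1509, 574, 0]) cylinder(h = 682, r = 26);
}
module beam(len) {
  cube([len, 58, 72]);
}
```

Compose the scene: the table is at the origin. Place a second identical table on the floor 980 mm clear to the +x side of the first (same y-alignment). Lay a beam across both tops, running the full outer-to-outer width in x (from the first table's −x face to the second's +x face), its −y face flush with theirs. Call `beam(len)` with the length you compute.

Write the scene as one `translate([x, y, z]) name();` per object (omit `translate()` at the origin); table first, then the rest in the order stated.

table();
translate([2543, 0, 0]) table();
translate([0, 0, 722]) beam(4106);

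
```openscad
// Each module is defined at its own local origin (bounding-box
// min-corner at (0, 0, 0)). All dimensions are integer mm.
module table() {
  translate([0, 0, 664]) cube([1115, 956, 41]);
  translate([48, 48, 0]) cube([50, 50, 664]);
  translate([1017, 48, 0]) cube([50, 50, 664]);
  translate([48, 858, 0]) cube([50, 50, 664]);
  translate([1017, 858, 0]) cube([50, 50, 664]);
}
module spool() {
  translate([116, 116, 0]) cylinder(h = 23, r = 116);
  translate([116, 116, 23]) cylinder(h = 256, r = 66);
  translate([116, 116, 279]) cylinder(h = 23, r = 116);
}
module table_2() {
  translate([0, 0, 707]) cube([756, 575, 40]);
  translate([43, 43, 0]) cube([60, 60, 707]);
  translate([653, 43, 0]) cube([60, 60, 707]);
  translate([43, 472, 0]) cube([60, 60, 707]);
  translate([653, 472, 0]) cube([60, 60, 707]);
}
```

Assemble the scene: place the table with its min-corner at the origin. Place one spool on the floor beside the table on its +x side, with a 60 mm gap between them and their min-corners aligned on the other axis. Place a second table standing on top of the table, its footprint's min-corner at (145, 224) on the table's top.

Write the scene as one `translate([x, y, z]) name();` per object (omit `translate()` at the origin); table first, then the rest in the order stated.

table();
translate([1175, 0, 0]) spool();
translate([145, 224, 705]) table_2();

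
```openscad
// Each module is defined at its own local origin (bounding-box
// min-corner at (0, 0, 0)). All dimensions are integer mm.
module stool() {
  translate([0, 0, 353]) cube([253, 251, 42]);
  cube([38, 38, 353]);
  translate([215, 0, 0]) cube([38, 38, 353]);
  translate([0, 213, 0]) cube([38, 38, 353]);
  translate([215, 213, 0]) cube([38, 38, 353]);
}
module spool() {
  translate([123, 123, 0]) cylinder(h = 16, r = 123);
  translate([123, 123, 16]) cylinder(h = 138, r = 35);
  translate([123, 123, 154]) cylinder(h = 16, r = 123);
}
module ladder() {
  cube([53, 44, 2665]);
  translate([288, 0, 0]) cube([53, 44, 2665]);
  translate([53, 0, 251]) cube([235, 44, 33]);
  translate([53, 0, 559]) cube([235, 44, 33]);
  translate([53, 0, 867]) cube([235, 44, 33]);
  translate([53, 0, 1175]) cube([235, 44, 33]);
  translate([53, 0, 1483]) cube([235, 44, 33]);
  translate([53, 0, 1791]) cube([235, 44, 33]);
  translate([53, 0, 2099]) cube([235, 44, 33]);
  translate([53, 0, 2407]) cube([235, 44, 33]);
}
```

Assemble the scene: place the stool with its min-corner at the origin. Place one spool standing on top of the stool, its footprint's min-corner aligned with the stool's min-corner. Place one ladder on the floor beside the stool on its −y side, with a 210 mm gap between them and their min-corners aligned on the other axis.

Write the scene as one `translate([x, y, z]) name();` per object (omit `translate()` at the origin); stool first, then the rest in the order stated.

stool();
translate([0, 0, 395]) spool();
translate([0, -254, 0]) ladder();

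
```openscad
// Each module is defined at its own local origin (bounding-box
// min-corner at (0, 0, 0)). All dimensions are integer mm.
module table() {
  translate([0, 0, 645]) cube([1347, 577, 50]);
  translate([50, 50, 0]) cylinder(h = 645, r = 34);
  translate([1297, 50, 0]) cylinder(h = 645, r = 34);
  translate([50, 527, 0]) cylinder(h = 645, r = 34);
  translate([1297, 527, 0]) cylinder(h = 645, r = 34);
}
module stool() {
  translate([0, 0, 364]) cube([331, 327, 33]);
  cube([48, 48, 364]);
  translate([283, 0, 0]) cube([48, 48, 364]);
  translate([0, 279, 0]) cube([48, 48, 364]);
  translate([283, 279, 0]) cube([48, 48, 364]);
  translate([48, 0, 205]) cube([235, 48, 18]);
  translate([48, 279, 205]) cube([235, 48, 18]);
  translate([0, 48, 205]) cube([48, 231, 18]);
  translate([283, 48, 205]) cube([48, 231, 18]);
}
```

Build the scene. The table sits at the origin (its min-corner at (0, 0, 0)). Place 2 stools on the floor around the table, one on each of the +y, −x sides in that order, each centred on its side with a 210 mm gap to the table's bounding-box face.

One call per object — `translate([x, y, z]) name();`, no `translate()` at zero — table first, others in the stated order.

table();
translate([508, 787, 0]) stool();
translate([-541, 125, 0]) stool();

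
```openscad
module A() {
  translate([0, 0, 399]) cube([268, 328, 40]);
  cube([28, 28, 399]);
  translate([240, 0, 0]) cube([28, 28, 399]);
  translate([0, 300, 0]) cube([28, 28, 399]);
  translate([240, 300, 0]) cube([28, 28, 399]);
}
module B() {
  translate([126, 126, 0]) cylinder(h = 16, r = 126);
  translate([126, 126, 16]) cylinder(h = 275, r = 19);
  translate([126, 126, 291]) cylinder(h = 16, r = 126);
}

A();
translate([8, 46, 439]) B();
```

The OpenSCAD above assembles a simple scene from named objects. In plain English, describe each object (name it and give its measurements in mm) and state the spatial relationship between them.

A is a four-legged stool. The seat is 268×328 mm, 40 mm thick, top at z = 439 mm. It stands on four square legs, each 28×28 mm in cross-section, from z = 0 to the seat underside, each flush with a corner of the seat.

B is a spool: two coaxial disc flanges of radius 126 mm and thickness 16 mm, joined by a core cylinder of radius 19 mm and height 275 mm. The lower flange rests on z = 0 and the three cylinders share a vertical axis.

The spool is on top of the stool.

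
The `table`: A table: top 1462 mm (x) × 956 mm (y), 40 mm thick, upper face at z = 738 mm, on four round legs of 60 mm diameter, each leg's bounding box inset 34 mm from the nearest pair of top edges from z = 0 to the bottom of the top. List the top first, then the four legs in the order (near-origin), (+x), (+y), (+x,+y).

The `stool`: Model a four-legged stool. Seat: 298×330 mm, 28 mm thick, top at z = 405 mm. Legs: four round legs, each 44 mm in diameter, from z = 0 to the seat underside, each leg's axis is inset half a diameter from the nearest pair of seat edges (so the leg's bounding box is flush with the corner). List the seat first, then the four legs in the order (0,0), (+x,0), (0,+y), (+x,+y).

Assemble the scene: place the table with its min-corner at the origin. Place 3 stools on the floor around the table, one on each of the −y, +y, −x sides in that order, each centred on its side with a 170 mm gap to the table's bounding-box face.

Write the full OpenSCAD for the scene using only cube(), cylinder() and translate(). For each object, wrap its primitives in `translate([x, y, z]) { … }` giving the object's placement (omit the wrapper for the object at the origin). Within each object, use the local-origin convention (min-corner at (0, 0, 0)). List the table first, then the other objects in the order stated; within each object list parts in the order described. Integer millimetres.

translate([0, 0, 698]) cube([1462, 956, 40]);
translate([64, 64, 0]) cylinder(h = 698, r = 30);
translate([1398, 64, 0]) cylinder(h = 698, r = 30);
translate([64, 892, 0]) cylinder(h = 698, r = 30);
translate([1398, 892, 0]) cylinder(h = 698, r = 30);
translate([582, -500, 0]) {
  translate([0, 0, 377]) cube([298, 330, 28]);
  translate([22, 22, 0]) cylinder(h = 377, r = 22);
  translate([276, 22, 0]) cylinder(h = 377, r = 22);
  translate([22, 308, 0]) cylinder(h = 377, r = 22);
  translate([276, 308, 0]) cylinder(h = 377, r = 22);
}
translate([582, 1126, 0]) {
  translate([0, 0, 377]) cube([298, 330, 28]);
  translate([22, 22, 0]) cylinder(h = 377, r = 22);
  translate([276, 22, 0]) cylinder(h = 377, r = 22);
  translate([22, 308, 0]) cylinder(h = 377, r = 22);
  translate([276, 308, 0]) cylinder(h = 377, r = 22);
}
translate([-468, 313, 0]) {
  translate([0, 0, 377]) cube([298, 330, 28]);
  translate([22, 22, 0]) cylinder(h = 377, r = 22);
  translate([276, 22, 0]) cylinder(h = 377, r = 22);
  translate([22, 308, 0]) cylinder(h = 377, r = 22);
  translate([276, 308, 0]) cylinder(h = 377, r = 22);
}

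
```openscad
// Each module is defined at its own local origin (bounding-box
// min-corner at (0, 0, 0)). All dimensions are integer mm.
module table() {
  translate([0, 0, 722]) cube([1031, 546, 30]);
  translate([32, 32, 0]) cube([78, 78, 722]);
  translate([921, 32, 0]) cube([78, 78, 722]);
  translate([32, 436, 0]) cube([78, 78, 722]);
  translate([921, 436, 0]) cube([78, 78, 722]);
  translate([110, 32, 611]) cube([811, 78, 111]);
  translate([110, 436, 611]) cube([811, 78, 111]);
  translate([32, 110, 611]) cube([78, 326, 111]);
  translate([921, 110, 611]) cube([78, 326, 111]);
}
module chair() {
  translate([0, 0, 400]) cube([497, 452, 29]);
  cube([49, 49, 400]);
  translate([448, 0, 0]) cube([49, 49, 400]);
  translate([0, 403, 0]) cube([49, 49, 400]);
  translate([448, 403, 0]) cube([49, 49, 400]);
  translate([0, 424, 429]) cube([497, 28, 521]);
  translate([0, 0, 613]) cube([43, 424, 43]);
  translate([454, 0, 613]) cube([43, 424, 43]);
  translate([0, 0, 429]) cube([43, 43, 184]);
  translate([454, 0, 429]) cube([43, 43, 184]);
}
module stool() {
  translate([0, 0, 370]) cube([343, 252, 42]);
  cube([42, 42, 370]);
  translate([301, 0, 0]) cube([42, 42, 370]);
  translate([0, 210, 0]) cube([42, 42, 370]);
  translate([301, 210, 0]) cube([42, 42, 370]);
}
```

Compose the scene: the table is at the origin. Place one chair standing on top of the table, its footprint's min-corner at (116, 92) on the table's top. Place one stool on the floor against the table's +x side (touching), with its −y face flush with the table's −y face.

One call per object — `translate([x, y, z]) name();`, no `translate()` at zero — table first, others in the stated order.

table();
translate([116, 92, 752]) chair();
translate([1031, 0, 0]) stool();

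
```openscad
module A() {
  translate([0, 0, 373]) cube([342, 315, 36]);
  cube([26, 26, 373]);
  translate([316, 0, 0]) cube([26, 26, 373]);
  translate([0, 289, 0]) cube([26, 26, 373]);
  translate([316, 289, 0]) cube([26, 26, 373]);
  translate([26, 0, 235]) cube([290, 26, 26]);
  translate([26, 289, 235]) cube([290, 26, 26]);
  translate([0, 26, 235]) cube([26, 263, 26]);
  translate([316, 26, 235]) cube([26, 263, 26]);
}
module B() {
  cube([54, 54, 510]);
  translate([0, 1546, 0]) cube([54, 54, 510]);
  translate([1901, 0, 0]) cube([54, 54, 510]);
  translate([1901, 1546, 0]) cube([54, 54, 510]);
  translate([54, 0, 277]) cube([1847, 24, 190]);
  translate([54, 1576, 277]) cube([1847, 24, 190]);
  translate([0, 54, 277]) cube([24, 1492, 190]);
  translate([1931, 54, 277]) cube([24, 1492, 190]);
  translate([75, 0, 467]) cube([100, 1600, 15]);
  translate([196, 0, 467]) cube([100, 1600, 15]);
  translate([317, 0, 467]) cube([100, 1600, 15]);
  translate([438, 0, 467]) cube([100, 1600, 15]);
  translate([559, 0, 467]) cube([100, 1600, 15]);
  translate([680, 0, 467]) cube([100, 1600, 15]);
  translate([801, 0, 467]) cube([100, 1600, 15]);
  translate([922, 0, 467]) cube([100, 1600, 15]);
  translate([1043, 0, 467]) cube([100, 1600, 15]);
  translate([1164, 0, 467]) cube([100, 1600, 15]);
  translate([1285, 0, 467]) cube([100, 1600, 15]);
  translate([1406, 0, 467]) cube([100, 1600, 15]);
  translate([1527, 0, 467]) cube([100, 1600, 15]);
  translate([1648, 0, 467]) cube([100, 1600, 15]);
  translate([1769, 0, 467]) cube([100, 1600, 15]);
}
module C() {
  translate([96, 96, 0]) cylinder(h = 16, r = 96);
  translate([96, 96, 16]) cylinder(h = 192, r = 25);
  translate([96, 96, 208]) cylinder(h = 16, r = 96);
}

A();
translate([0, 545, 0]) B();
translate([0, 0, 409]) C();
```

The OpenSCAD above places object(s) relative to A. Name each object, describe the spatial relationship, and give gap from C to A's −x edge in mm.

The spool's min-x is at 0; the stool's min-x is 0; gap = 0 mm.

A is a stool. B is a bed frame. C is a spool. The bed frame is on the floor beside the stool on its +y side. The spool is on top of the stool. The gap from the spool to the stool's −x edge is 0 mm.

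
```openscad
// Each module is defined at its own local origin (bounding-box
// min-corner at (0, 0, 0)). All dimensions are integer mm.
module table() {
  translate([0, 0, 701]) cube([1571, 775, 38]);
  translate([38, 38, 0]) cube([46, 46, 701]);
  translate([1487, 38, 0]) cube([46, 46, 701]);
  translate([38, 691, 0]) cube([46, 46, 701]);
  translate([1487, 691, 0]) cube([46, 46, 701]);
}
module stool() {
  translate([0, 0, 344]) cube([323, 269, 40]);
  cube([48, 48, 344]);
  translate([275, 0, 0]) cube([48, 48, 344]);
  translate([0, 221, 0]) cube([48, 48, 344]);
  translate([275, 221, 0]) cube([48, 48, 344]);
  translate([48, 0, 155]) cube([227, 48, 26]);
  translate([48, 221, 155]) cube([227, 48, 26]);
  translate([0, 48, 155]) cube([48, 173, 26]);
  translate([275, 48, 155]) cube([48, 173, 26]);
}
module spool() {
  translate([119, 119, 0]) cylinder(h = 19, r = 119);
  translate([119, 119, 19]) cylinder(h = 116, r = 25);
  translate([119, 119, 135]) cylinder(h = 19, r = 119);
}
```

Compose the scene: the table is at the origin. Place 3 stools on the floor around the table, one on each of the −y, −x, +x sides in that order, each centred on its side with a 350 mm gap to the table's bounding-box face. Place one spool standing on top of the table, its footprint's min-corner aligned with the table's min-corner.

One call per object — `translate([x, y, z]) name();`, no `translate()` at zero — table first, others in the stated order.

table();
translate([624, -619, 0]) stool();
translate([-673, 253, 0]) stool();
translate([1921, 253, 0]) stool();
translate([0, 0, 739]) spool();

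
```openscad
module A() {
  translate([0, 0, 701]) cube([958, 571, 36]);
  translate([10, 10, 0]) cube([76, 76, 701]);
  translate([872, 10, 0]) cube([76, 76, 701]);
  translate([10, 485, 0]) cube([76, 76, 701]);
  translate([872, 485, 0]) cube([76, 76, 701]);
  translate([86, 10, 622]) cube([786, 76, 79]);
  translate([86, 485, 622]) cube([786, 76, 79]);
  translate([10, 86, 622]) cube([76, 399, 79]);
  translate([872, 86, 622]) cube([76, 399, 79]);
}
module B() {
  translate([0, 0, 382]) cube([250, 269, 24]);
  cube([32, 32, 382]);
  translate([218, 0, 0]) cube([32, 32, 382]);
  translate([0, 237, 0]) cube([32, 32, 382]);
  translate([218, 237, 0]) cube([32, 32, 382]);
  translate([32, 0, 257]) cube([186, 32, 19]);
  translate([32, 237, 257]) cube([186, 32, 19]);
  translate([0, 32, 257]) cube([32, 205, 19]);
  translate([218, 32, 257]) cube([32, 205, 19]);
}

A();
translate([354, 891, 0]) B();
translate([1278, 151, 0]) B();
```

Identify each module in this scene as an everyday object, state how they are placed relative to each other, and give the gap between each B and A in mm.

Each stool's nearest face is 320 mm from the table's bounding box.

A is a table. B is a stool. Two stools sit around the table at the +y, +x sides. The gap between each stool and the table is 320 mm.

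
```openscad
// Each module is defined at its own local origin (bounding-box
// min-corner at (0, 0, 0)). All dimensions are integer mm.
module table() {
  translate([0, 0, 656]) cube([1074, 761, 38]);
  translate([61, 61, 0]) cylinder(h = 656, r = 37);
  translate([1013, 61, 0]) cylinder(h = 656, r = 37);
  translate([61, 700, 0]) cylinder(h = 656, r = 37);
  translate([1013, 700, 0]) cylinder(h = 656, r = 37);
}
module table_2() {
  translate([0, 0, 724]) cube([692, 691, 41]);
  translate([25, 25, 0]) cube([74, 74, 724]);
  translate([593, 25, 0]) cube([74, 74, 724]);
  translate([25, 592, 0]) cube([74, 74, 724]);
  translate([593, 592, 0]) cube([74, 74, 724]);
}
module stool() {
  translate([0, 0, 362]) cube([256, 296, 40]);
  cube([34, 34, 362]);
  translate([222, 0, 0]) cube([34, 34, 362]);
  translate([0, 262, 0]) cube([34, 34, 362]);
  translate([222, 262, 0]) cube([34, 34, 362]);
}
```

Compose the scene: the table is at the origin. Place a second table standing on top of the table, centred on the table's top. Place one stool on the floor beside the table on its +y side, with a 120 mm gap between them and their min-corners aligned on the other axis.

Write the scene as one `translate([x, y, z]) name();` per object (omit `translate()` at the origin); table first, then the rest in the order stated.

table();
translate([191, 35, 694]) table_2();
translate([0, 881, 0]) stool();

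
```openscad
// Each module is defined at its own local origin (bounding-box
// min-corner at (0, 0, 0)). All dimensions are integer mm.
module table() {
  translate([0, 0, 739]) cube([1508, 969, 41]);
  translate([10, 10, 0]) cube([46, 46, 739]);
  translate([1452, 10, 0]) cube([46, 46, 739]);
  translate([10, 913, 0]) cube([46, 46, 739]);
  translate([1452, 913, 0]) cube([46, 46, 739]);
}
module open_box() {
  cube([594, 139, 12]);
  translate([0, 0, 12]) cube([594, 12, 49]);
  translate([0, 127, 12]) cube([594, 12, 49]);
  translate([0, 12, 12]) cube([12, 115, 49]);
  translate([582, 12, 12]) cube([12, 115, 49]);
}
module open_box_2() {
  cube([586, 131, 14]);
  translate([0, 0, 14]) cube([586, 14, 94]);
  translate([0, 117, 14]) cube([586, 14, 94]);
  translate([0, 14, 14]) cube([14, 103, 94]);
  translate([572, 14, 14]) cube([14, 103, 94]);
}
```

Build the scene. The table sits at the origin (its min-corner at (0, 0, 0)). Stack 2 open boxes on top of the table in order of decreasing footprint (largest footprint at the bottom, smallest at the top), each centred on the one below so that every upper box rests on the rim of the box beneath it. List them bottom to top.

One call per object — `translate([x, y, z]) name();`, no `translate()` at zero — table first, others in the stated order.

table();
translate([457, 415, 780]) open_box();
translate([461, 419, 841]) open_box_2();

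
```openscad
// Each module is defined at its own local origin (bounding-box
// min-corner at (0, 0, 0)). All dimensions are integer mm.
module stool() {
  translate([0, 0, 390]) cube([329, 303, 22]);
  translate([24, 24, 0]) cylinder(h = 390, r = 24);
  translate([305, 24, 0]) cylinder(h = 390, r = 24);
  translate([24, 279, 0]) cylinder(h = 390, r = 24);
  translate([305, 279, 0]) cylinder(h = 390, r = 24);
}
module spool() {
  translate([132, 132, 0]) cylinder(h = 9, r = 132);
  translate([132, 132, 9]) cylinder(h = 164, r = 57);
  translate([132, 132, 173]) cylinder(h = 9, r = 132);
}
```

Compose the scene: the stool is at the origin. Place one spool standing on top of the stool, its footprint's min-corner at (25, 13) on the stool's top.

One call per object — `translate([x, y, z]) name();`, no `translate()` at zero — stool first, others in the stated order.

stool();
translate([25, 13, 412]) spool();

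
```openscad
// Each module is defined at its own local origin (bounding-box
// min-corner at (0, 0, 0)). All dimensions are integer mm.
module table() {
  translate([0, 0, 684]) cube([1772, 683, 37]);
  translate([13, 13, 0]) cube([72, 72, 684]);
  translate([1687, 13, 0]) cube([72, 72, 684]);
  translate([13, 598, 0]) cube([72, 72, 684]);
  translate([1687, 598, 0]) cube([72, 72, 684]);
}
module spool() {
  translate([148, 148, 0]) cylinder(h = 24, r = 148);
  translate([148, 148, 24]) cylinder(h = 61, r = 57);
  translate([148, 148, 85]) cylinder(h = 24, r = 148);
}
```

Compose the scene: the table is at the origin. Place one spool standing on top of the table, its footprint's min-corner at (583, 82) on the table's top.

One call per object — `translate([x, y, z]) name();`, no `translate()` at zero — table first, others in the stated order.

table();
translate([583, 82, 721]) spool();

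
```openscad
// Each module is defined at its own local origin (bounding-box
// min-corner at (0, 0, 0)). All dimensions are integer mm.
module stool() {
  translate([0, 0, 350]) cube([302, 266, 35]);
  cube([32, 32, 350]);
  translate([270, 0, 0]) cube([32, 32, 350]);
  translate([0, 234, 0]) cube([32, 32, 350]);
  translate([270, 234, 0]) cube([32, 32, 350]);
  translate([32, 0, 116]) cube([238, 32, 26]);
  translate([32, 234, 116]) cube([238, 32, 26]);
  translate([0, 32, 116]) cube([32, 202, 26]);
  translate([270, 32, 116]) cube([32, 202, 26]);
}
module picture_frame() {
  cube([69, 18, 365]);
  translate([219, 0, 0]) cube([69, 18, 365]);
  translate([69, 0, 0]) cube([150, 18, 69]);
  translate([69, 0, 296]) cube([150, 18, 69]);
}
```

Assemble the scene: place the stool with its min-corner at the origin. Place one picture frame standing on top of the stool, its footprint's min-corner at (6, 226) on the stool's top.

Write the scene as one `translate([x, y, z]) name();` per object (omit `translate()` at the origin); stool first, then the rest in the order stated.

stool();
translate([6, 226, 385]) picture_frame();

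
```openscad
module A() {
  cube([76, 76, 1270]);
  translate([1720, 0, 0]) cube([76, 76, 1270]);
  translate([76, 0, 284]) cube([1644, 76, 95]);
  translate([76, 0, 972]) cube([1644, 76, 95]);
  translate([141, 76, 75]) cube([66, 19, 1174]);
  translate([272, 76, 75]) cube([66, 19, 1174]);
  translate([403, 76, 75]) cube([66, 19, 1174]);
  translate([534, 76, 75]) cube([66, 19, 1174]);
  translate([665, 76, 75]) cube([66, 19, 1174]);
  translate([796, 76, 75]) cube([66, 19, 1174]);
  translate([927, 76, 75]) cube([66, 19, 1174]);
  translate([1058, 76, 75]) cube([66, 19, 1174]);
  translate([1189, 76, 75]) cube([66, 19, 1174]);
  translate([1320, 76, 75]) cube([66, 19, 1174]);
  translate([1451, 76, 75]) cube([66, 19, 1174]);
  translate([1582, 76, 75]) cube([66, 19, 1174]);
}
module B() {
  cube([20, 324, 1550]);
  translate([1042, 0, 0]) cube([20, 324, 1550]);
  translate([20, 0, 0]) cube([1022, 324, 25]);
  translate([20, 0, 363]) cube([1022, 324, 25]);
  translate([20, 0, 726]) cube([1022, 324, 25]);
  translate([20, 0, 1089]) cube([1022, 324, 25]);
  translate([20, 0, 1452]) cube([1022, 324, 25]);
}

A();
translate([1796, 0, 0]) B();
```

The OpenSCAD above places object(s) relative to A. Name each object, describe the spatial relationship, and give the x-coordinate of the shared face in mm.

A is a fence section. B is a bookshelf. The bookshelf is against the fence section's +x side, with their −y faces flush. The x-coordinate of the shared face is 1796 mm.

The fence section's +x face and the bookshelf's −x face are both at x = 1796 mm.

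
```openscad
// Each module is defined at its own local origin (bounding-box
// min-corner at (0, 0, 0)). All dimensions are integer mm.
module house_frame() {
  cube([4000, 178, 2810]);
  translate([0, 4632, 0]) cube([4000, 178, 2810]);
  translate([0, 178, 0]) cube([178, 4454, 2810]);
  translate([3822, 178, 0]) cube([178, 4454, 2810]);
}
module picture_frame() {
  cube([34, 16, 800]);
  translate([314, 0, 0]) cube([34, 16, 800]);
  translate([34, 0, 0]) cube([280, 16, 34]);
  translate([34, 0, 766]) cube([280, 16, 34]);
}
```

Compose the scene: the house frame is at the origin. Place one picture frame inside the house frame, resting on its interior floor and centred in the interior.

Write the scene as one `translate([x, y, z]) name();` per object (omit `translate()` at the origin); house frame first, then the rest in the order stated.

house_frame();
translate([1826, 2397, 0]) picture_frame();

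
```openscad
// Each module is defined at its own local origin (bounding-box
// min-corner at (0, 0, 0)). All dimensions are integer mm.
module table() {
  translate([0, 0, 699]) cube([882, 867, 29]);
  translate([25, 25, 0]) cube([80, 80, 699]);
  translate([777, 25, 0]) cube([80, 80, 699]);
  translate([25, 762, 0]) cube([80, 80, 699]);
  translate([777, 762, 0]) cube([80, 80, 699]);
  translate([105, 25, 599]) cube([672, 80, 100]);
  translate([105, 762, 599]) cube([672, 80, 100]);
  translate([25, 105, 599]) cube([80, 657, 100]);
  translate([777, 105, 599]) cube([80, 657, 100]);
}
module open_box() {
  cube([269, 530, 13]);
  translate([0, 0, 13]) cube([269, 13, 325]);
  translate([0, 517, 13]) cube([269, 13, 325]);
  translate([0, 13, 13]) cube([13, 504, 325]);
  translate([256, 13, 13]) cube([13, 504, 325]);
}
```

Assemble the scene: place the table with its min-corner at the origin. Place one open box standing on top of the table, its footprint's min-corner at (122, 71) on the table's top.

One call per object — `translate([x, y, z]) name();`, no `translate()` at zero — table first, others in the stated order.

table();
translate([122, 71, 728]) open_box();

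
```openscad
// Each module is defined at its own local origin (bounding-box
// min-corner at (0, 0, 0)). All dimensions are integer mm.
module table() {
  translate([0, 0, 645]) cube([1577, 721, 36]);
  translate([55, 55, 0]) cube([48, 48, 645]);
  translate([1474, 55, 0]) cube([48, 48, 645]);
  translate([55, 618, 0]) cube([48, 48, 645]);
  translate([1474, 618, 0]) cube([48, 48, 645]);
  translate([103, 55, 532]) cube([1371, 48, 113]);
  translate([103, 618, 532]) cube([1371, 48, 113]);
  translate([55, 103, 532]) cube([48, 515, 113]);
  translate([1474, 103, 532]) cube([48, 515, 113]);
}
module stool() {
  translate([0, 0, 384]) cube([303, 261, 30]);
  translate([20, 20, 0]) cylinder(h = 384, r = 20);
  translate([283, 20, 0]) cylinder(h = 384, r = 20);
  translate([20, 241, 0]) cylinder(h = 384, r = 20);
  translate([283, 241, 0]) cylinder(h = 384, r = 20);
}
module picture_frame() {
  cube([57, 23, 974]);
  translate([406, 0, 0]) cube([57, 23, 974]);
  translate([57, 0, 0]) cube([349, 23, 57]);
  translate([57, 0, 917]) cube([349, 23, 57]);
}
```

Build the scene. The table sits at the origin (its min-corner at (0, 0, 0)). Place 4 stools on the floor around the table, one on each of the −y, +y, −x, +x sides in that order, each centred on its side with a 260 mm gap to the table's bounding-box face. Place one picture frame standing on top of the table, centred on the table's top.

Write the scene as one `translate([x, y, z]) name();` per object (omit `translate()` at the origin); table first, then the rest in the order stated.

table();
translate([637, -521, 0]) stool();
translate([637, 981, 0]) stool();
translate([-563, 230, 0]) stool();
translate([1837, 230, 0]) stool();
translate([557, 349, 681]) picture_frame();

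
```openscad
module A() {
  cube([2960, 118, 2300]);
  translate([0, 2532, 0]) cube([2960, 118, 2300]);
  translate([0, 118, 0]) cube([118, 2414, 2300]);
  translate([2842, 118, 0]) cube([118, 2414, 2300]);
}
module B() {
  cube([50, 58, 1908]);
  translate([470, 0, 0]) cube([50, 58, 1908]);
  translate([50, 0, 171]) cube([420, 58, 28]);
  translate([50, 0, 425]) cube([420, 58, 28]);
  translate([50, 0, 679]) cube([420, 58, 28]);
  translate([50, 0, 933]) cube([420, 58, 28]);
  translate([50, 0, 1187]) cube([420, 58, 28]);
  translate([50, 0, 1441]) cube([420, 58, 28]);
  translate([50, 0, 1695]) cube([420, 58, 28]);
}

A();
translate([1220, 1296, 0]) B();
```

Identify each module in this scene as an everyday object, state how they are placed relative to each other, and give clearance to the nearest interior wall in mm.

A is a house frame. B is a ladder. The ladder sits inside the house frame, centred. The clearance to the nearest interior wall is 1102 mm.

Clearances: x = 1102, y = 1178; minimum 1102 mm.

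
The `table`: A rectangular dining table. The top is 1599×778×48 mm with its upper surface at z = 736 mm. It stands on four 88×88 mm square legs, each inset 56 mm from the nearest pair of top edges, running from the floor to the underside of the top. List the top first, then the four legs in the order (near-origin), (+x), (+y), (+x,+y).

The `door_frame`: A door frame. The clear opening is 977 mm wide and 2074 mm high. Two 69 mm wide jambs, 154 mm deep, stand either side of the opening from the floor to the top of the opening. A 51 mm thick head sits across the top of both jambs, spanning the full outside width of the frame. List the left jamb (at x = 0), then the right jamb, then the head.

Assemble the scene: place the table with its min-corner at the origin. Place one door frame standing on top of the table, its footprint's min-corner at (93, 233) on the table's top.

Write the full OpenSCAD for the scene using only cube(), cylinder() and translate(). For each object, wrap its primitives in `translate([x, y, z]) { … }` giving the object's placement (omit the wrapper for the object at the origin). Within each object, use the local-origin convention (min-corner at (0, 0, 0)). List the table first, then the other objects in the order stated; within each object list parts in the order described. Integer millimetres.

translate([0, 0, 688]) cube([1599, 778, 48]);
translate([56, 56, 0]) cube([88, 88, 688]);
translate([1455, 56, 0]) cube([88, 88, 688]);
translate([56, 634, 0]) cube([88, 88, 688]);
translate([1455, 634, 0]) cube([88, 88, 688]);
translate([93, 233, 736]) {
  cube([69, 154, 2074]);
  translate([1046, 0, 0]) cube([69, 154, 2074]);
  translate([0, 0, 2074]) cube([1115, 154, 51]);
}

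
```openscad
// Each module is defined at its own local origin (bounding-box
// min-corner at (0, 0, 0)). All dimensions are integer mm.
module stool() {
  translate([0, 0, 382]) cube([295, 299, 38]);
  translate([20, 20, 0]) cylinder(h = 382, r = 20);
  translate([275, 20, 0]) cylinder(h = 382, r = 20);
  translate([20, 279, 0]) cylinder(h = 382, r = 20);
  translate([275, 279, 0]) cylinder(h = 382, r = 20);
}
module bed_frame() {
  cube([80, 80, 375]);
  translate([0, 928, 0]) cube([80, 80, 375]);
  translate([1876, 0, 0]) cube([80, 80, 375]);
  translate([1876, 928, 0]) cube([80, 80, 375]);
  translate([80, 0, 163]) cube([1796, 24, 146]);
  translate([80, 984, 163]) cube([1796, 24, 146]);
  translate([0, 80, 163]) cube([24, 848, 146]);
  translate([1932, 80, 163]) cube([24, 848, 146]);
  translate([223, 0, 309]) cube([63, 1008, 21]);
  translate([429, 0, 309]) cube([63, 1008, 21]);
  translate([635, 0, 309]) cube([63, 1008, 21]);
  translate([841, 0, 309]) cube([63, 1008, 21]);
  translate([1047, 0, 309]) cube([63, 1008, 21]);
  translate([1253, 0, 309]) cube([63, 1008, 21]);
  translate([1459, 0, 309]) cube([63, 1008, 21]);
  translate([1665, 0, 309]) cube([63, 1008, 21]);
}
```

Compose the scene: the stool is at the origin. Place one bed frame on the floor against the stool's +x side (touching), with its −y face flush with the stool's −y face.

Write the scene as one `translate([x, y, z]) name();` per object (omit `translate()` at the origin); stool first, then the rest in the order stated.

stool();
translate([295, 0, 0]) bed_frame();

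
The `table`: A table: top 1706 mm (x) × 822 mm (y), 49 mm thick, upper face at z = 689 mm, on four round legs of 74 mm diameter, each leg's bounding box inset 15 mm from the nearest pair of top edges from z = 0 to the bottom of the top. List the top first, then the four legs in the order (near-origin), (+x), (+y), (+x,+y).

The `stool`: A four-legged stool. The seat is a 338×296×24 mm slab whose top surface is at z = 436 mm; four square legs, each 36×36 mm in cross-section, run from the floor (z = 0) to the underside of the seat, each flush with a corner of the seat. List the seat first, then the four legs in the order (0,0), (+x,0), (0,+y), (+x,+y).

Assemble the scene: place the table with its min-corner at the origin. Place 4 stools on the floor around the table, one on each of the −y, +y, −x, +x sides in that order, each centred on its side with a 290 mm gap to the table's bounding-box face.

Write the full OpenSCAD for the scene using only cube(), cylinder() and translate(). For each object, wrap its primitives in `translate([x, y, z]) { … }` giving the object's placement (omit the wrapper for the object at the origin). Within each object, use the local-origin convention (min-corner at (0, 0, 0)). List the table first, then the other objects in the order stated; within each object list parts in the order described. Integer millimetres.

translate([0, 0, 640]) cube([1706, 822, 49]);
translate([52, 52, 0]) cylinder(h = 640, r = 37);
translate([1654, 52, 0]) cylinder(h = 640, r = 37);
translate([52, 770, 0]) cylinder(h = 640, r = 37);
translate([1654, 770, 0]) cylinder(h = 640, r = 37);
translate([684, -586, 0]) {
  translate([0, 0, 412]) cube([338, 296, 24]);
  cube([36, 36, 412]);
  translate([302, 0, 0]) cube([36, 36, 412]);
  translate([0, 260, 0]) cube([36, 36, 412]);
  translate([302, 260, 0]) cube([36, 36, 412]);
}
translate([684, 1112, 0]) {
  translate([0, 0, 412]) cube([338, 296, 24]);
  cube([36, 36, 412]);
  translate([302, 0, 0]) cube([36, 36, 412]);
  translate([0, 260, 0]) cube([36, 36, 412]);
  translate([302, 260, 0]) cube([36, 36, 412]);
}
translate([-628, 263, 0]) {
  translate([0, 0, 412]) cube([338, 296, 24]);
  cube([36, 36, 412]);
  translate([302, 0, 0]) cube([36, 36, 412]);
  translate([0, 260, 0]) cube([36, 36, 412]);
  translate([302, 260, 0]) cube([36, 36, 412]);
}
translate([1996, 263, 0]) {
  translate([0, 0, 412]) cube([338, 296, 24]);
  cube([36, 36, 412]);
  translate([302, 0, 0]) cube([36, 36, 412]);
  translate([0, 260, 0]) cube([36, 36, 412]);
  translate([302, 260, 0]) cube([36, 36, 412]);
}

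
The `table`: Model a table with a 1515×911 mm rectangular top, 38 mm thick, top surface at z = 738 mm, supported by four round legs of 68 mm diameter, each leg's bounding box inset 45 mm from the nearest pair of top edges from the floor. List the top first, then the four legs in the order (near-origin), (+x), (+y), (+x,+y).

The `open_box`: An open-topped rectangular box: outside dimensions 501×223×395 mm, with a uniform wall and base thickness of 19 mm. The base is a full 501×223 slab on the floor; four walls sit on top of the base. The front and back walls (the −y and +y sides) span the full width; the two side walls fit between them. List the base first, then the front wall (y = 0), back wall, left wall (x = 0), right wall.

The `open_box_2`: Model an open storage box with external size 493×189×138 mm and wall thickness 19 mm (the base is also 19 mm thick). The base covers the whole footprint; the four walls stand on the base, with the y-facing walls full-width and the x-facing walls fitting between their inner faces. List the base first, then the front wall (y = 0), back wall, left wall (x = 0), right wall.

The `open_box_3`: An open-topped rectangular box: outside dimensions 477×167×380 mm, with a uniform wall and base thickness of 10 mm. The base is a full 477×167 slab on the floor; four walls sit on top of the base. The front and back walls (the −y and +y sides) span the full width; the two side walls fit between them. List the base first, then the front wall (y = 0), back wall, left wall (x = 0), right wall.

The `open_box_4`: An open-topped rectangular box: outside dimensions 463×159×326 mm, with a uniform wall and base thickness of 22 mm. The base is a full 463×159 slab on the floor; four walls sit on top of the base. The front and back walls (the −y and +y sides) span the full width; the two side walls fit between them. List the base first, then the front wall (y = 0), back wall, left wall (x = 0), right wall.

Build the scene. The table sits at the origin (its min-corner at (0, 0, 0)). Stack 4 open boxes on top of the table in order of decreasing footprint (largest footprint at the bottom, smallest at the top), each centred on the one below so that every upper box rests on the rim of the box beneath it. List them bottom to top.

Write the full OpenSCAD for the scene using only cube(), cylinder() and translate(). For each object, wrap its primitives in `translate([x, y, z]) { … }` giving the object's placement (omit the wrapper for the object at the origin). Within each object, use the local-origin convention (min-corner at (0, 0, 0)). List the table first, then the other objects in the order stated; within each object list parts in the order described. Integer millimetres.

translate([0, 0, 700]) cube([1515, 911, 38]);
translate([79, 79, 0]) cylinder(h = 700, r = 34);
translate([1436, 79, 0]) cylinder(h = 700, r = 34);
translate([79, 832, 0]) cylinder(h = 700, r = 34);
translate([1436, 832, 0]) cylinder(h = 700, r = 34);
translate([507, 344, 738]) {
  cube([501, 223, 19]);
  translate([0, 0, 19]) cube([501, 19, 376]);
  translate([0, 204, 19]) cube([501, 19, 376]);
  translate([0, 19, 19]) cube([19, 185, 376]);
  translate([482, 19, 19]) cube([19, 185, 376]);
}
translate([511, 361, 1133]) {
  cube([493, 189, 19]);
  translate([0, 0, 19]) cube([493, 19, 119]);
  translate([0, 170, 19]) cube([493, 19, 119]);
  translate([0, 19, 19]) cube([19, 151, 119]);
  translate([474, 19, 19]) cube([19, 151, 119]);
}
translate([519, 372, 1271]) {
  cube([477, 167, 10]);
  translate([0, 0, 10]) cube([477, 10, 370]);
  translate([0, 157, 10]) cube([477, 10, 370]);
  translate([0, 10, 10]) cube([10, 147, 370]);
  translate([467, 10, 10]) cube([10, 147, 370]);
}
translate([526, 376, 1651]) {
  cube([463, 159, 22]);
  translate([0, 0, 22]) cube([463, 22, 304]);
  translate([0, 137, 22]) cube([463, 22, 304]);
  translate([0, 22, 22]) cube([22, 115, 304]);
  translate([441, 22, 22]) cube([22, 115, 304]);
}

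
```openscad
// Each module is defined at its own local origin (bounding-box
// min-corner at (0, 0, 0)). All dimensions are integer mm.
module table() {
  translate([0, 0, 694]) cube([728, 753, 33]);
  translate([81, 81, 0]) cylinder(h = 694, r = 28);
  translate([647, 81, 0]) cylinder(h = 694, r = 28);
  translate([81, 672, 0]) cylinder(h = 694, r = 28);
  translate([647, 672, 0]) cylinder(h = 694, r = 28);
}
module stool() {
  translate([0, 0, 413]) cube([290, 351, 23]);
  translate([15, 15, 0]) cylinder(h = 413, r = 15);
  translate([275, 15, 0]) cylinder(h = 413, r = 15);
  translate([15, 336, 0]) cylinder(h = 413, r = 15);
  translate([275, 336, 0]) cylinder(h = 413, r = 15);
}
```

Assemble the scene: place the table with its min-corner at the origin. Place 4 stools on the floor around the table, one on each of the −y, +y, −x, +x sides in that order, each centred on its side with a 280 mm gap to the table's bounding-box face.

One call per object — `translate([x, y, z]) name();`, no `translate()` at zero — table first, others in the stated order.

table();
translate([219, -631, 0]) stool();
translate([219, 1033, 0]) stool();
translate([-570, 201, 0]) stool();
translate([1008, 201, 0]) stool();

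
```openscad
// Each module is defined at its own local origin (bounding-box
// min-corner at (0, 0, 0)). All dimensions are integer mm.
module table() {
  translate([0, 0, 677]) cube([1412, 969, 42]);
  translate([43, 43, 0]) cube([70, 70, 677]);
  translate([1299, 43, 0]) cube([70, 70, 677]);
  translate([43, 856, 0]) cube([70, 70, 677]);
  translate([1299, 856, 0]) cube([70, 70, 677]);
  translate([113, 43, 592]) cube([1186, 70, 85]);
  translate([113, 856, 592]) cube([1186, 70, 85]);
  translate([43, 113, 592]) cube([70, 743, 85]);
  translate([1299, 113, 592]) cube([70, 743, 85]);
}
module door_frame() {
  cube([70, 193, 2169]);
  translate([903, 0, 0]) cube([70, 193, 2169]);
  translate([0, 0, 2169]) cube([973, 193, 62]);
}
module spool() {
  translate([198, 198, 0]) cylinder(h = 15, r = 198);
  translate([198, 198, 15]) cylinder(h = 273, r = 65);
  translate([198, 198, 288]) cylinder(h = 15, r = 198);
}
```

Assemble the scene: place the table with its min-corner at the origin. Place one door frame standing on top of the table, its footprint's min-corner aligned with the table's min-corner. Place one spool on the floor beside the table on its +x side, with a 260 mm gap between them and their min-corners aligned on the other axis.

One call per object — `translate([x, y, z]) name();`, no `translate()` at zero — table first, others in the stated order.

table();
translate([0, 0, 719]) door_frame();
translate([1672, 0, 0]) spool();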